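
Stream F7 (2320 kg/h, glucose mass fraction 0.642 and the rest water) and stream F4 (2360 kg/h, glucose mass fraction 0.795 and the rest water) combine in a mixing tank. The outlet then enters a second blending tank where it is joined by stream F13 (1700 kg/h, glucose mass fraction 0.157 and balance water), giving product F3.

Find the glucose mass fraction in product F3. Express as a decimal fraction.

0.569

Overall, product flow = 6380 kg/h.
glucose in = 2320×0.642 + 2360×0.795 + 1700×0.157 = 3632.5 kg/h.
glucose fraction in F3 = 0.569.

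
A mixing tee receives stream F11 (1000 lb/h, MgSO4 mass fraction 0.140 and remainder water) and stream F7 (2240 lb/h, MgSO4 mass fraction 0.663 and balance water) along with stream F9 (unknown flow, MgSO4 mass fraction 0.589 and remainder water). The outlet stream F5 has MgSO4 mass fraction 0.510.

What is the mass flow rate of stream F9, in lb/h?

Let F9 be the unknown flow. Total out = 3240 + F9.
MgSO4 balance: 1625.1 + 0.589·F9 = 0.510·(3240 + F9)
(0.589 − 0.510)·F9 = 0.510×3240 − 1625.1 = 27.28
F9 = 27.28 / 0.079 = 345.32 lb/h

345.3 lb/h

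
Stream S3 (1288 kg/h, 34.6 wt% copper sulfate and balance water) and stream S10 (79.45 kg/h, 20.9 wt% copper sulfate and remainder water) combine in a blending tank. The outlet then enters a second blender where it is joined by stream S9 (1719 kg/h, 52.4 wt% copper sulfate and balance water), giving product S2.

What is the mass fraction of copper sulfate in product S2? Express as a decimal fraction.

Overall, product flow = 3086.4 kg/h.
copper sulfate in = 1288×0.346 + 79.45×0.209 + 1719×0.524 = 1363 kg/h.
copper sulfate fraction in S2 = 0.442.

0.442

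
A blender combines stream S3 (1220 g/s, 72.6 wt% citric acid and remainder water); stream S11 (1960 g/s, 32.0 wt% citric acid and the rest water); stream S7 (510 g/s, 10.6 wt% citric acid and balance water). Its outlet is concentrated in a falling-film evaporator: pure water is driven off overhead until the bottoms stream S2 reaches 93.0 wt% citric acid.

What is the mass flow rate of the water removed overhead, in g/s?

2005 g/s

citric acid entering = 1220×0.726 + 1960×0.320 + 510×0.106 = 1567 g/s.
All citric acid reports to S2, so S2 = 1567/0.930 = 1684.9 g/s.
Total feed = 3690 g/s; overhead = 3690 − 1684.9 = 2005.1 g/s.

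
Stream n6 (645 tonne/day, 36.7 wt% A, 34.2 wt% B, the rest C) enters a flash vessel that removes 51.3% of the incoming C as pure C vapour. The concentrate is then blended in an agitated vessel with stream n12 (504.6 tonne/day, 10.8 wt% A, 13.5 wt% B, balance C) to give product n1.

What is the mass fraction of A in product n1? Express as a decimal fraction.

0.276

Vapour removed = 0.513×0.291×645 = 96.288 tonne/day; concentrate = 548.71 tonne/day.
A reaching the mixer = 236.72 (from concentrate) + 504.6×0.108 = 291.21 tonne/day.
Product flow = 548.71 + 504.6 = 1053.3 tonne/day; A fraction = 0.276.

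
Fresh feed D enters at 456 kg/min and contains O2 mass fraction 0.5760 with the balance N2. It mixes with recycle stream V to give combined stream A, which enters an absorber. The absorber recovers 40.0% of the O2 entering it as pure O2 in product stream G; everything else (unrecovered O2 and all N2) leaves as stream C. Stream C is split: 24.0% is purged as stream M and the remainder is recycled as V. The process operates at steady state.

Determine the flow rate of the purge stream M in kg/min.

N2 enters only via D and leaves only via the purge: 456×0.424 = 0.240×(N2 in C), and the absorber passes all N2, so N2 in A = N2 in C = 805.6 kg/min.
O2 in A: m_A = 456×0.576 + (1−0.240)·(1−0.400)·m_A, so m_A = 262.66/0.5440 = 482.82 kg/min.
C = (1−0.400)×482.82 + 805.6 = 1095.3 kg/min.
Purge M = 0.240×1095.3 = 262.87 kg/min.

262.9 kg/min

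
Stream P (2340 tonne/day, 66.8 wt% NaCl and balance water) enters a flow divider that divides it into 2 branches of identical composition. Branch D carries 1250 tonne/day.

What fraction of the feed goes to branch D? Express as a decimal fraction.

Fraction to D = 1250/2340 = 0.5342.

0.534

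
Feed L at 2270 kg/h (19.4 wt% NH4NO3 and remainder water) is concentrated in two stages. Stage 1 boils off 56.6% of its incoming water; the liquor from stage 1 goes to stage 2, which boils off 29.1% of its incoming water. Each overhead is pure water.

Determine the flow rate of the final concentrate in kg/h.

1003 kg/h

water in feed = 2270×0.806 = 1829.6 kg/h.
After stage 1: water left = (1−0.566)×1829.6 = 794.06; stream total = 1234.4 kg/h.
After stage 2: water left = (1−0.291)×794.06 = 562.99; final concentrate = 1003.4 kg/h.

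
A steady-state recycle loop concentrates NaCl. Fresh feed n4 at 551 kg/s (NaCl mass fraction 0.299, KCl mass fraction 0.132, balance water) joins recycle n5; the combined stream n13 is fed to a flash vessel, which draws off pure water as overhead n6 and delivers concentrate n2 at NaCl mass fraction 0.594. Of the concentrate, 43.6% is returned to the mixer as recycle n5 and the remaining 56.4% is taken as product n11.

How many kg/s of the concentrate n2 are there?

491.8 kg/s

Overall NaCl balance (none leaves overhead): NaCl in fresh feed = NaCl in product, i.e. 551×0.299 = (1−0.436)·n2·0.594.
n2 = 164.75/(0.594×0.564) = 491.76 kg/s.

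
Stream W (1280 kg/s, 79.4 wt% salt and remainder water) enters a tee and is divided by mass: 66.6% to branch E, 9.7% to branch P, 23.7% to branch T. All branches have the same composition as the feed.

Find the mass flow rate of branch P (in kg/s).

Branch P flow = 0.097×1280 = 124.16 kg/s.

124.2 kg/s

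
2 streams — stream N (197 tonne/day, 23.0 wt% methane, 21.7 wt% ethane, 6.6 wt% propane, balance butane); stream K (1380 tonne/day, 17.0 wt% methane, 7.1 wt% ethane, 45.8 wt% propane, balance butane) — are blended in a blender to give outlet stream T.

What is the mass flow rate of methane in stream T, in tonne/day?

279.9 tonne/day

methane out = methane in = 197×0.230 + 1380×0.170 = 279.91 tonne/day.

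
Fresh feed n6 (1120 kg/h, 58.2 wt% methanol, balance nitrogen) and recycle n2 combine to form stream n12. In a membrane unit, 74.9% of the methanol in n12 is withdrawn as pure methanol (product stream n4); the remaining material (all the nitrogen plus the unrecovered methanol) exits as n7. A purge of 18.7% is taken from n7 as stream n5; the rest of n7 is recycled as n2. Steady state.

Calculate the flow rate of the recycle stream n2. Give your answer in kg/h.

2202 kg/h

nitrogen enters only via n6 and leaves only via the purge: 1120×0.418 = 0.187×(nitrogen in n7), and the membrane unit passes all nitrogen, so nitrogen in n12 = nitrogen in n7 = 2503.5 kg/h.
methanol in n12: m_A = 1120×0.582 + (1−0.187)·(1−0.749)·m_A, so m_A = 651.84/0.7959 = 818.96 kg/h.
n7 = (1−0.749)×818.96 + 2503.5 = 2709.1 kg/h.
Recycle n2 = (1−0.187)×2709.1 = 2202.5 kg/h.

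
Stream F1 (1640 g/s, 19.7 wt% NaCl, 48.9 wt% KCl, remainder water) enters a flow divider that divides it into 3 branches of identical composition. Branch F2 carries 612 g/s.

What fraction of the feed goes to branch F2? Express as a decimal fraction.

Fraction to F2 = 612/1640 = 0.3732.

0.373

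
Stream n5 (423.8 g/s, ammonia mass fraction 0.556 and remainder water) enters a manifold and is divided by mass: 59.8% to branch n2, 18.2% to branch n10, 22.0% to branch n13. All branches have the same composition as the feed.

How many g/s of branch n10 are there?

77.13 g/s

Branch n10 flow = 0.182×423.8 = 77.132 g/s.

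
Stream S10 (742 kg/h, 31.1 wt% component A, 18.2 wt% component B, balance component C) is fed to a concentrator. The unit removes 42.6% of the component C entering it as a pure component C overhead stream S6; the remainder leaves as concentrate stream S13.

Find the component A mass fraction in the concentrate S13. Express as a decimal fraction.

component A is not removed: 742×0.311 = 230.76 kg/h of component A enters S13.
component C entering = 742×0.507 = 376.19 kg/h; overhead removed = 0.426×376.19 = 160.26 kg/h.
Concentrate = 742 − 160.26 = 581.74 kg/h.
Mass fraction = 230.76/581.74 = 0.397.

0.397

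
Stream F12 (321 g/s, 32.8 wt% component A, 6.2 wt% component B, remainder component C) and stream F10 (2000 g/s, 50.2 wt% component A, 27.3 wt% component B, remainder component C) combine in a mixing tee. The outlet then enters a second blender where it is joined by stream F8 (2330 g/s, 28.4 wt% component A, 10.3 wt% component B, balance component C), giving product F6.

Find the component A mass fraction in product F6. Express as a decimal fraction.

Overall, product flow = 4651 g/s.
component A in = 321×0.328 + 2000×0.502 + 2330×0.284 = 1771 g/s.
component A fraction in F6 = 0.381.

0.381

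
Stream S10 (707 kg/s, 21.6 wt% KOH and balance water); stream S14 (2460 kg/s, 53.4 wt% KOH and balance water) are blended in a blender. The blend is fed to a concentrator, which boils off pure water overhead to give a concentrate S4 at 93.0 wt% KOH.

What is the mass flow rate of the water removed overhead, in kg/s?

1590 kg/s

KOH entering = 707×0.216 + 2460×0.534 = 1466.4 kg/s.
All KOH reports to S4, so S4 = 1466.4/0.930 = 1576.7 kg/s.
Total feed = 3167 kg/s; overhead = 3167 − 1576.7 = 1590.3 kg/s.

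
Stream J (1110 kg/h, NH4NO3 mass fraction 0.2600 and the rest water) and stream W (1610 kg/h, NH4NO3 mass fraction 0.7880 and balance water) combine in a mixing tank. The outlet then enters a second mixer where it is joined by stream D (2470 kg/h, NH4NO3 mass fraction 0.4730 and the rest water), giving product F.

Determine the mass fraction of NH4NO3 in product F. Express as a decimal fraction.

Overall, product flow = 5190 kg/h.
NH4NO3 in = 1110×0.260 + 1610×0.788 + 2470×0.473 = 2725.6 kg/h.
NH4NO3 fraction in F = 0.5252.

0.5252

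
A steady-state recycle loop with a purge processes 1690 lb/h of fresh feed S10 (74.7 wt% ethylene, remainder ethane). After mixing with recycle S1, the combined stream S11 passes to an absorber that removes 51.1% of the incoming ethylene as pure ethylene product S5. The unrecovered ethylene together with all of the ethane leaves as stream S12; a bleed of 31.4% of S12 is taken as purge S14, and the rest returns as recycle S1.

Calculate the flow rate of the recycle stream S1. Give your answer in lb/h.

1571 lb/h

ethane enters only via S10 and leaves only via the purge: 1690×0.253 = 0.314×(ethane in S12), and the absorber passes all ethane, so ethane in S11 = ethane in S12 = 1361.7 lb/h.
ethylene in S11: m_A = 1690×0.747 + (1−0.314)·(1−0.511)·m_A, so m_A = 1262.4/0.6645 = 1899.7 lb/h.
S12 = (1−0.511)×1899.7 + 1361.7 = 2290.6 lb/h.
Recycle S1 = (1−0.314)×2290.6 = 1571.4 lb/h.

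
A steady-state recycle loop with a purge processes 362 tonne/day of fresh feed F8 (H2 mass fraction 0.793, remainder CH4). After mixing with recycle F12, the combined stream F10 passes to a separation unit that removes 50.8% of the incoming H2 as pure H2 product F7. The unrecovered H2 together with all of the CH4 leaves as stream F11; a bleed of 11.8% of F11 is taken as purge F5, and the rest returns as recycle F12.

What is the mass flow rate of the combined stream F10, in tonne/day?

CH4 enters only via F8 and leaves only via the purge: 362×0.207 = 0.118×(CH4 in F11), and the separation unit passes all CH4, so CH4 in F10 = CH4 in F11 = 635.03 tonne/day.
H2 in F10: m_A = 362×0.793 + (1−0.118)·(1−0.508)·m_A, so m_A = 287.07/0.5661 = 507.13 tonne/day.
F10 = 507.13 + 635.03 = 1142.2 tonne/day.

1142 tonne/day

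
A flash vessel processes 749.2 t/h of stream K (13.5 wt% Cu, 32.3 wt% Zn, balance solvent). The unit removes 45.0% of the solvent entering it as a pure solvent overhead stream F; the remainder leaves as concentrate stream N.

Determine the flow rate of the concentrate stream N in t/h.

566.5 t/h

solvent entering = 749.2×0.542 = 406.07 t/h; overhead removed = 0.450×406.07 = 182.73 t/h.
Concentrate = 749.2 − 182.73 = 566.47 t/h.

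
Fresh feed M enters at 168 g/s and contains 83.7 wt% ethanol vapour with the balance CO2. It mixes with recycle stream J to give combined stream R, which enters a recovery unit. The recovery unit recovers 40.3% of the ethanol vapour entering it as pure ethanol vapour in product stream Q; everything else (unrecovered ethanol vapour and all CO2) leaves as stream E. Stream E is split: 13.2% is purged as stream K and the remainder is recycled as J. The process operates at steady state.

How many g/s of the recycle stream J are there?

331.3 g/s

CO2 enters only via M and leaves only via the purge: 168×0.163 = 0.132×(CO2 in E), and the recovery unit passes all CO2, so CO2 in R = CO2 in E = 207.45 g/s.
ethanol vapour in R: m_A = 168×0.837 + (1−0.132)·(1−0.403)·m_A, so m_A = 140.62/0.4818 = 291.85 g/s.
E = (1−0.403)×291.85 + 207.45 = 381.69 g/s.
Recycle J = (1−0.132)×381.69 = 331.31 g/s.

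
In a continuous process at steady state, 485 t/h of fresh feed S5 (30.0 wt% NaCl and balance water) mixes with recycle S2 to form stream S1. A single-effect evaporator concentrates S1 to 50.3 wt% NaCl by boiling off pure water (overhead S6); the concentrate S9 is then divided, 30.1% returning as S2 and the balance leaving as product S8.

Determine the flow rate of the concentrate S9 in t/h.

413.8 t/h

Overall NaCl balance (none leaves overhead): NaCl in fresh feed = NaCl in product, i.e. 485×0.300 = (1−0.301)·S9·0.503.
S9 = 145.5/(0.503×0.699) = 413.83 t/h.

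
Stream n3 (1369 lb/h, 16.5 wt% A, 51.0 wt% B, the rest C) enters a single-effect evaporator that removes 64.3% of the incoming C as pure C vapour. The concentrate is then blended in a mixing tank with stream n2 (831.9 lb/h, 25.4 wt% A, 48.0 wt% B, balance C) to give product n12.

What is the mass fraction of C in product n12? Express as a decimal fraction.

Vapour removed = 0.643×0.325×1369 = 286.09 lb/h; concentrate = 1082.9 lb/h.
C reaching the mixer = 158.84 (from concentrate) + 831.9×0.266 = 380.12 lb/h.
Product flow = 1082.9 + 831.9 = 1914.8 lb/h; C fraction = 0.1985.

0.1985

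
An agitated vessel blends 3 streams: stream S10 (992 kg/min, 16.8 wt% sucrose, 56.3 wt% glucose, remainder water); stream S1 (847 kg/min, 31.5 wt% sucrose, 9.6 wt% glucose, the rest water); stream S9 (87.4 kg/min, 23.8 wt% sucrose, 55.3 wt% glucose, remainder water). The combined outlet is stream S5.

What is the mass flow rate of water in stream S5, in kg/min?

784 kg/min

water out = water in = 992×0.269 + 847×0.589 + 87.4×0.209 = 784 kg/min.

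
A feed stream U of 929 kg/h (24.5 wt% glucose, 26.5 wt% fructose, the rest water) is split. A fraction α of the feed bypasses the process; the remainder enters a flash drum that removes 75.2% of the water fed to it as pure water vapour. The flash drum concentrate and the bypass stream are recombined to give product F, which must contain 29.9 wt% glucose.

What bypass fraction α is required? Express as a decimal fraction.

All 929×0.245 = 227.6 kg/h of glucose reaches F, so F = 227.6/0.299 = 761.22 kg/h and vapour = 167.78 kg/h.
The evaporator receives (1−α)·929 of feed at 0.490 water and removes 0.752 of that water:
0.752×0.490×(1−α)×929 = 167.78
(1−α) = 167.78/342.32 = 0.4901;  α = 0.5099.

0.510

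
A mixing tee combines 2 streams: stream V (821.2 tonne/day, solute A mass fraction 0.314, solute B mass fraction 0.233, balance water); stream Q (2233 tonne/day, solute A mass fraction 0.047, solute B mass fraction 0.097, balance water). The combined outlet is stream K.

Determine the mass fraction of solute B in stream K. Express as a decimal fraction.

Total flow out = 821.2 + 2233 = 3054.2 tonne/day.
solute B in = 821.2×0.233 + 2233×0.097 = 407.94 tonne/day.
solute B mass fraction in K = 407.94/3054.2 = 0.134.

0.134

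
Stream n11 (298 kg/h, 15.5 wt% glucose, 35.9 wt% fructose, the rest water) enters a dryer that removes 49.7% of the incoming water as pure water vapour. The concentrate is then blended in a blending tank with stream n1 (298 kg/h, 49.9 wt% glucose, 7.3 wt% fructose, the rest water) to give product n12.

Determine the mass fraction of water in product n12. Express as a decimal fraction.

0.382

Vapour removed = 0.497×0.486×298 = 71.98 kg/h; concentrate = 226.02 kg/h.
water reaching the mixer = 72.848 (from concentrate) + 298×0.428 = 200.39 kg/h.
Product flow = 226.02 + 298 = 524.02 kg/h; water fraction = 0.382.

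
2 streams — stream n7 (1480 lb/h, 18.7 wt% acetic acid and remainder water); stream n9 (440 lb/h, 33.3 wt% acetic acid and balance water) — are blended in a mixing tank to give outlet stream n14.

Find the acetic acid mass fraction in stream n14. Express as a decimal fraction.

0.220

Total flow out = 1480 + 440 = 1920 lb/h.
acetic acid in = 1480×0.187 + 440×0.333 = 423.28 lb/h.
acetic acid mass fraction in n14 = 423.28/1920 = 0.220.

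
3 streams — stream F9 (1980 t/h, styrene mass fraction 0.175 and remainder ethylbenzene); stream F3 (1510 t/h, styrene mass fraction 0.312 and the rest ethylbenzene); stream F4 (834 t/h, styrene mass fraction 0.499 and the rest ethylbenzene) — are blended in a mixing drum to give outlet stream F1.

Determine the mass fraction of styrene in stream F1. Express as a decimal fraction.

Total flow out = 1980 + 1510 + 834 = 4324 t/h.
styrene in = 1980×0.175 + 1510×0.312 + 834×0.499 = 1233.8 t/h.
styrene mass fraction in F1 = 1233.8/4324 = 0.285.

0.285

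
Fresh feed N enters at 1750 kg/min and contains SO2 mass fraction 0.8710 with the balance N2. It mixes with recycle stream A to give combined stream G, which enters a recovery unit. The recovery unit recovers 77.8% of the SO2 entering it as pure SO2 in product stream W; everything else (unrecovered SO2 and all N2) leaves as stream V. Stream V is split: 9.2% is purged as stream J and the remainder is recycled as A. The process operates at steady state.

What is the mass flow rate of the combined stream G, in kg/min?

4363 kg/min

N2 enters only via N and leaves only via the purge: 1750×0.129 = 0.092×(N2 in V), and the recovery unit passes all N2, so N2 in G = N2 in V = 2453.8 kg/min.
SO2 in G: m_A = 1750×0.871 + (1−0.092)·(1−0.778)·m_A, so m_A = 1524.2/0.7984 = 1909.1 kg/min.
G = 1909.1 + 2453.8 = 4362.9 kg/min.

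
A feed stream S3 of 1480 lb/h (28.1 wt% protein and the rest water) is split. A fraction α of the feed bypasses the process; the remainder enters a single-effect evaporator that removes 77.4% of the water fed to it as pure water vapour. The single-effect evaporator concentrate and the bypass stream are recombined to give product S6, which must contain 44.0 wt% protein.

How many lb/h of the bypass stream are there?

All 1480×0.281 = 415.88 lb/h of protein reaches S6, so S6 = 415.88/0.440 = 945.18 lb/h and vapour = 534.82 lb/h.
The evaporator receives (1−α)·1480 of feed at 0.719 water and removes 0.774 of that water:
0.774×0.719×(1−α)×1480 = 534.82
(1−α) = 534.82/823.63 = 0.6493;  α = 0.3507.
Bypass flow = 0.3507×1480 = 518.97 lb/h.

519 lb/h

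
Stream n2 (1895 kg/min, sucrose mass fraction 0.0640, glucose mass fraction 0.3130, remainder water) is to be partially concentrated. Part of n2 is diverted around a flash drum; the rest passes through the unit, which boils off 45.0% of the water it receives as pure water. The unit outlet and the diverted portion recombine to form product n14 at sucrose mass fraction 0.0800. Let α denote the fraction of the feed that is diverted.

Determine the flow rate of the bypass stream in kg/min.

543.1 kg/min

All 1895×0.064 = 121.28 kg/min of sucrose reaches n14, so n14 = 121.28/0.080 = 1516 kg/min and vapour = 379 kg/min.
The evaporator receives (1−α)·1895 of feed at 0.623 water and removes 0.450 of that water:
0.450×0.623×(1−α)×1895 = 379
(1−α) = 379/531.26 = 0.7134;  α = 0.2866.
Bypass flow = 0.2866×1895 = 543.12 kg/min.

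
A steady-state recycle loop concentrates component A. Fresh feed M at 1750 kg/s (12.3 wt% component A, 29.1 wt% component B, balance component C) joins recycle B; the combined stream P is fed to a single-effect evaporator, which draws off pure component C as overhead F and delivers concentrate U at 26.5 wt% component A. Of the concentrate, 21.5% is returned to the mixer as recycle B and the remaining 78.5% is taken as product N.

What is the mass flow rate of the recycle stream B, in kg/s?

222.5 kg/s

Overall component A balance (none leaves overhead): component A in fresh feed = component A in product, i.e. 1750×0.123 = (1−0.215)·U·0.265.
U = 215.25/(0.265×0.785) = 1034.7 kg/s.
Recycle B = 0.215×1034.7 = 222.47 kg/s.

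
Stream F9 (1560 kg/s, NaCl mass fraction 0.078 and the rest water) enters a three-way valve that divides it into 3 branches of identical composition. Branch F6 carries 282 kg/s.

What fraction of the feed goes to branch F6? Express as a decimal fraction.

Fraction to F6 = 282/1560 = 0.1808.

0.181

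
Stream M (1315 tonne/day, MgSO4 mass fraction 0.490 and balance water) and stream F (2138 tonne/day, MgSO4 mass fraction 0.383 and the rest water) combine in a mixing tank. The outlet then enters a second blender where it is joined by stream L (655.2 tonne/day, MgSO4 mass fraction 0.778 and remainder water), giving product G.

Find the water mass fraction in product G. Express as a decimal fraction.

0.520

Overall, product flow = 4108.2 tonne/day.
water in = 1315×0.510 + 2138×0.617 + 655.2×0.222 = 2135.3 tonne/day.
water fraction in G = 0.520.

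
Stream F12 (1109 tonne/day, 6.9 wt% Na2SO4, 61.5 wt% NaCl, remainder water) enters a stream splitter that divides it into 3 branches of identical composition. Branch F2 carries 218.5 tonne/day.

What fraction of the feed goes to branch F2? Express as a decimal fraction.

Fraction to F2 = 218.5/1109 = 0.1970.

0.197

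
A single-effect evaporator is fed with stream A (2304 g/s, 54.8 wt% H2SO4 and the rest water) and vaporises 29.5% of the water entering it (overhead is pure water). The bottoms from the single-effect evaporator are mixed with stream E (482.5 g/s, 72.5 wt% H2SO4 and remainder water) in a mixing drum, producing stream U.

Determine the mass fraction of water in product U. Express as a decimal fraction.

Vapour removed = 0.295×0.452×2304 = 307.22 g/s; concentrate = 1996.8 g/s.
water reaching the mixer = 734.19 (from concentrate) + 482.5×0.275 = 866.88 g/s.
Product flow = 1996.8 + 482.5 = 2479.3 g/s; water fraction = 0.350.

0.350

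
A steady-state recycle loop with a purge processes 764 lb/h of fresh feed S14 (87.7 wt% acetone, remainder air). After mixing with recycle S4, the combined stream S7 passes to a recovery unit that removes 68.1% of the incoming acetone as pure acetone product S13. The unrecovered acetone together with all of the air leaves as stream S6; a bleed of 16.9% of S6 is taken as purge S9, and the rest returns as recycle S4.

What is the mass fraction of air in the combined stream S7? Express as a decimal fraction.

0.379

air enters only via S14 and leaves only via the purge: 764×0.123 = 0.169×(air in S6), and the recovery unit passes all air, so air in S7 = air in S6 = 556.05 lb/h.
acetone in S7: m_A = 764×0.877 + (1−0.169)·(1−0.681)·m_A, so m_A = 670.03/0.7349 = 911.71 lb/h.
S7 = 911.71 + 556.05 = 1467.8 lb/h.
air fraction in S7 = 556.05/1467.8 = 0.379.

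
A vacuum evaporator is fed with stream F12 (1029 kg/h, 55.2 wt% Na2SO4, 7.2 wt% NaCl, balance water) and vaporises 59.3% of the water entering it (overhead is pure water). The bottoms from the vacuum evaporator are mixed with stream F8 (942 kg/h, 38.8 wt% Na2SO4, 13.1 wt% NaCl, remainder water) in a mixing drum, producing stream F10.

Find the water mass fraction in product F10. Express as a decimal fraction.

Vapour removed = 0.593×0.376×1029 = 229.43 kg/h; concentrate = 799.57 kg/h.
water reaching the mixer = 157.47 (from concentrate) + 942×0.481 = 610.57 kg/h.
Product flow = 799.57 + 942 = 1741.6 kg/h; water fraction = 0.3506.

0.3506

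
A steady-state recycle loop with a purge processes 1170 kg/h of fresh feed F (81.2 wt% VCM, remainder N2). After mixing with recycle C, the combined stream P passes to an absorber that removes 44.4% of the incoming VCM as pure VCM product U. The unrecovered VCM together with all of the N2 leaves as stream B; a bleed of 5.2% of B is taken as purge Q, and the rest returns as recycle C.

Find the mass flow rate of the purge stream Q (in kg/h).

N2 enters only via F and leaves only via the purge: 1170×0.188 = 0.052×(N2 in B), and the absorber passes all N2, so N2 in P = N2 in B = 4230 kg/h.
VCM in P: m_A = 1170×0.812 + (1−0.052)·(1−0.444)·m_A, so m_A = 950.04/0.4729 = 2008.9 kg/h.
B = (1−0.444)×2008.9 + 4230 = 5347 kg/h.
Purge Q = 0.052×5347 = 278.04 kg/h.

278 kg/h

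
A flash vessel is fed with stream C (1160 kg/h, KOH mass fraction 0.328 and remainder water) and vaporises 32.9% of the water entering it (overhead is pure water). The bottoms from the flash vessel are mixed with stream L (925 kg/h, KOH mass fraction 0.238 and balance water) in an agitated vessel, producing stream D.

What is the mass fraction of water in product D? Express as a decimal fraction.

Vapour removed = 0.329×0.672×1160 = 256.46 kg/h; concentrate = 903.54 kg/h.
water reaching the mixer = 523.06 (from concentrate) + 925×0.762 = 1227.9 kg/h.
Product flow = 903.54 + 925 = 1828.5 kg/h; water fraction = 0.672.

0.672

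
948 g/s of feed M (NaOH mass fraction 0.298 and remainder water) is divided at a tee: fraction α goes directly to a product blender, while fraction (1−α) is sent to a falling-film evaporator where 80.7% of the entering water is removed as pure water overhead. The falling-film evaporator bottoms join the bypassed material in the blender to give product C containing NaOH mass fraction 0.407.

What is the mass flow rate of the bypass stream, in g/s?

499.8 g/s

All 948×0.298 = 282.5 g/s of NaOH reaches C, so C = 282.5/0.407 = 694.11 g/s and vapour = 253.89 g/s.
The evaporator receives (1−α)·948 of feed at 0.702 water and removes 0.807 of that water:
0.807×0.702×(1−α)×948 = 253.89
(1−α) = 253.89/537.06 = 0.4727;  α = 0.5273.
Bypass flow = 0.5273×948 = 499.84 g/s.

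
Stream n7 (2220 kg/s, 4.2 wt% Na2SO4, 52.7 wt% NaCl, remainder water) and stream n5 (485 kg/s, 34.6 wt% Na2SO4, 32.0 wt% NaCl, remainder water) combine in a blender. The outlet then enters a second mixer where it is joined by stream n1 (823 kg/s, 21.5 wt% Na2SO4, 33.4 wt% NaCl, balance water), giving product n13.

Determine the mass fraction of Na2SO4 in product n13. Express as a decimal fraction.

Overall, product flow = 3528 kg/s.
Na2SO4 in = 2220×0.042 + 485×0.346 + 823×0.215 = 438 kg/s.
Na2SO4 fraction in n13 = 0.1241.

0.1241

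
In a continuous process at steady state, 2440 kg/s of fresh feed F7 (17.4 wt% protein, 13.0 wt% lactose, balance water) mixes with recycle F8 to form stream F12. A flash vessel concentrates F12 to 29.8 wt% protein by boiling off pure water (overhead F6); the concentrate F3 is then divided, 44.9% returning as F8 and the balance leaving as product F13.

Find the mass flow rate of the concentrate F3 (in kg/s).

Overall protein balance (none leaves overhead): protein in fresh feed = protein in product, i.e. 2440×0.174 = (1−0.449)·F3·0.298.
F3 = 424.56/(0.298×0.551) = 2585.7 kg/s.

2586 kg/s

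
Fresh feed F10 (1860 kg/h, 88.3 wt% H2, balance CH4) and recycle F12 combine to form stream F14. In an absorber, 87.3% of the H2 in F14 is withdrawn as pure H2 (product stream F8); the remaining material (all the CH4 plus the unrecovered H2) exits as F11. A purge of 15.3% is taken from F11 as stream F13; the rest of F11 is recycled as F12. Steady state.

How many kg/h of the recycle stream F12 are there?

1403 kg/h

CH4 enters only via F10 and leaves only via the purge: 1860×0.117 = 0.153×(CH4 in F11), and the absorber passes all CH4, so CH4 in F14 = CH4 in F11 = 1422.4 kg/h.
H2 in F14: m_A = 1860×0.883 + (1−0.153)·(1−0.873)·m_A, so m_A = 1642.4/0.8924 = 1840.3 kg/h.
F11 = (1−0.873)×1840.3 + 1422.4 = 1656.1 kg/h.
Recycle F12 = (1−0.153)×1656.1 = 1402.7 kg/h.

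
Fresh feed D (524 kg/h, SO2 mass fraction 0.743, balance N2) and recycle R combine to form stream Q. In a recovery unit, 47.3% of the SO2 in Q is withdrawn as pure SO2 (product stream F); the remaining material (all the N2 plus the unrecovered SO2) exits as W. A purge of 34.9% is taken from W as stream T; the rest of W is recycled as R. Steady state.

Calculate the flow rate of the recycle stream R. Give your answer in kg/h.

454.5 kg/h

N2 enters only via D and leaves only via the purge: 524×0.257 = 0.349×(N2 in W), and the recovery unit passes all N2, so N2 in Q = N2 in W = 385.87 kg/h.
SO2 in Q: m_A = 524×0.743 + (1−0.349)·(1−0.473)·m_A, so m_A = 389.33/0.6569 = 592.66 kg/h.
W = (1−0.473)×592.66 + 385.87 = 698.2 kg/h.
Recycle R = (1−0.349)×698.2 = 454.53 kg/h.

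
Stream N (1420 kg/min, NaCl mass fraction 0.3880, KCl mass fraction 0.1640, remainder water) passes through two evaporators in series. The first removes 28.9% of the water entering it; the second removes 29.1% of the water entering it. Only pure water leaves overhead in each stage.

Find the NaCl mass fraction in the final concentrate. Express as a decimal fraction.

0.4988

water in feed = 1420×0.448 = 636.16 kg/min.
After stage 1: water left = (1−0.289)×636.16 = 452.31; stream total = 1236.1 kg/min.
After stage 2: water left = (1−0.291)×452.31 = 320.69; final concentrate = 1104.5 kg/min.
NaCl fraction = 550.96/1104.5 = 0.4988.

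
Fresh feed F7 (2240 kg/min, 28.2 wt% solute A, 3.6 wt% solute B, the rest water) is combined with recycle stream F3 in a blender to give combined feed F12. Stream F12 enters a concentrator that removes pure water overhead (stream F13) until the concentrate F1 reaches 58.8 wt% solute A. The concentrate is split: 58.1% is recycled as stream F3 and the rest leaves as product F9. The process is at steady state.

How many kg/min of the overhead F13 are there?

Overall solute A balance (none leaves overhead): solute A in fresh feed = solute A in product, i.e. 2240×0.282 = (1−0.581)·F1·0.588.
F1 = 631.68/(0.588×0.419) = 2563.9 kg/min.
Recycle F3 = 0.581×2563.9 = 1489.6 kg/min.
Combined feed F12 = 2240 + 1489.6 = 3729.6 kg/min.
Overhead F13 = F12 − F1 = 3729.6 − 2563.9 = 1165.7 kg/min.

1166 kg/min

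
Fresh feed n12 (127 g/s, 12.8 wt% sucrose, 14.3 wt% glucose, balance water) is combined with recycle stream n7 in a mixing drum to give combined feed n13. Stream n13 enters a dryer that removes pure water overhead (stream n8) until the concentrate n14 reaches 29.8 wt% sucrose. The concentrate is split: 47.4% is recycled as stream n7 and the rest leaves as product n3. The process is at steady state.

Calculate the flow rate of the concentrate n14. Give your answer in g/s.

103.7 g/s

Overall sucrose balance (none leaves overhead): sucrose in fresh feed = sucrose in product, i.e. 127×0.128 = (1−0.474)·n14·0.298.
n14 = 16.256/(0.298×0.526) = 103.71 g/s.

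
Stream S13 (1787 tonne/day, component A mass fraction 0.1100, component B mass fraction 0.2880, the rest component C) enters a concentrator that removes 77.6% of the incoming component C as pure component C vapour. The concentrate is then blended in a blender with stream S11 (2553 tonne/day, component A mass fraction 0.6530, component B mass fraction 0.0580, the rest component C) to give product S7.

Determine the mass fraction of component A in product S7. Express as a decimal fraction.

0.5317

Vapour removed = 0.776×0.602×1787 = 834.8 tonne/day; concentrate = 952.2 tonne/day.
component A reaching the mixer = 196.57 (from concentrate) + 2553×0.653 = 1863.7 tonne/day.
Product flow = 952.2 + 2553 = 3505.2 tonne/day; component A fraction = 0.5317.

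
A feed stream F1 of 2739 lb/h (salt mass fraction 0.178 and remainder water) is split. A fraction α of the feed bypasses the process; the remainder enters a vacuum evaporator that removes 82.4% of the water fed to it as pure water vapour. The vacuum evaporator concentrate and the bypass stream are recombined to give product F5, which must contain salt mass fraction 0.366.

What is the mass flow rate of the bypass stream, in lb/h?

661.8 lb/h

All 2739×0.178 = 487.54 lb/h of salt reaches F5, so F5 = 487.54/0.366 = 1332.1 lb/h and vapour = 1406.9 lb/h.
The evaporator receives (1−α)·2739 of feed at 0.822 water and removes 0.824 of that water:
0.824×0.822×(1−α)×2739 = 1406.9
(1−α) = 1406.9/1855.2 = 0.7584;  α = 0.2416.
Bypass flow = 0.2416×2739 = 661.84 lb/h.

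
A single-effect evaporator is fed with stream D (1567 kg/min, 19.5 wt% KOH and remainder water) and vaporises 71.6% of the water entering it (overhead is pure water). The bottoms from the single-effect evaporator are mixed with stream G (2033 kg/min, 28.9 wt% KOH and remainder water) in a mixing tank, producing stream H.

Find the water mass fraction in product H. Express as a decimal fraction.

0.669

Vapour removed = 0.716×0.805×1567 = 903.19 kg/min; concentrate = 663.81 kg/min.
water reaching the mixer = 358.25 (from concentrate) + 2033×0.711 = 1803.7 kg/min.
Product flow = 663.81 + 2033 = 2696.8 kg/min; water fraction = 0.669.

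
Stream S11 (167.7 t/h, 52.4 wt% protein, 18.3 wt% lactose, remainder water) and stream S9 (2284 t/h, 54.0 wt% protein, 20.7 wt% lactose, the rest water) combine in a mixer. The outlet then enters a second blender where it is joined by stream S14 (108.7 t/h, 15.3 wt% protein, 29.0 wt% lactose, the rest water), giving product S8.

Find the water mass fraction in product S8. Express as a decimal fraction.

0.2685

Overall, product flow = 2560.4 t/h.
water in = 167.7×0.293 + 2284×0.253 + 108.7×0.557 = 687.53 t/h.
water fraction in S8 = 0.2685.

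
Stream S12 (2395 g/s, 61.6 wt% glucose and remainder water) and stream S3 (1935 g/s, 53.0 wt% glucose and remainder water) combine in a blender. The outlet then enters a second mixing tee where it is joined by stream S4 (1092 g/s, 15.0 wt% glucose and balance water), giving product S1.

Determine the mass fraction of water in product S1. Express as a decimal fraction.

0.509

Overall, product flow = 5422 g/s.
water in = 2395×0.384 + 1935×0.470 + 1092×0.850 = 2757.3 g/s.
water fraction in S1 = 0.509.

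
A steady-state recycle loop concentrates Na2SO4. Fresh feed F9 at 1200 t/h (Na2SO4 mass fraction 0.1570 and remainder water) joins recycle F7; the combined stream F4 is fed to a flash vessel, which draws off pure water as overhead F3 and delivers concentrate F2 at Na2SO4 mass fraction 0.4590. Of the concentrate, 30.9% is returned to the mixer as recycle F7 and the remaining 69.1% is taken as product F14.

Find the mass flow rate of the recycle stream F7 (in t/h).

Overall Na2SO4 balance (none leaves overhead): Na2SO4 in fresh feed = Na2SO4 in product, i.e. 1200×0.157 = (1−0.309)·F2·0.459.
F2 = 188.4/(0.459×0.691) = 594.01 t/h.
Recycle F7 = 0.309×594.01 = 183.55 t/h.

183.5 t/h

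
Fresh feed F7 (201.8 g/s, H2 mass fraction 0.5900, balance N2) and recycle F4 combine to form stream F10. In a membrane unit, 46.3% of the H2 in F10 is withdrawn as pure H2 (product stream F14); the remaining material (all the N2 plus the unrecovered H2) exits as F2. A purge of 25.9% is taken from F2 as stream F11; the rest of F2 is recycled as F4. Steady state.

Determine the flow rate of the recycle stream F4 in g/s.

315.4 g/s

N2 enters only via F7 and leaves only via the purge: 201.8×0.410 = 0.259×(N2 in F2), and the membrane unit passes all N2, so N2 in F10 = N2 in F2 = 319.45 g/s.
H2 in F10: m_A = 201.8×0.590 + (1−0.259)·(1−0.463)·m_A, so m_A = 119.06/0.6021 = 197.75 g/s.
F2 = (1−0.463)×197.75 + 319.45 = 425.64 g/s.
Recycle F4 = (1−0.259)×425.64 = 315.4 g/s.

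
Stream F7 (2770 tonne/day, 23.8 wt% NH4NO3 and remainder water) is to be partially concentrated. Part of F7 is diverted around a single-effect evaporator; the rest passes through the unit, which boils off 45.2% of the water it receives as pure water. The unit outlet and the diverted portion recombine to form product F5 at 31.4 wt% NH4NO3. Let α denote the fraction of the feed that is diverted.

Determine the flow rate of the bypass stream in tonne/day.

823.4 tonne/day

All 2770×0.238 = 659.26 tonne/day of NH4NO3 reaches F5, so F5 = 659.26/0.314 = 2099.6 tonne/day and vapour = 670.45 tonne/day.
The evaporator receives (1−α)·2770 of feed at 0.762 water and removes 0.452 of that water:
0.452×0.762×(1−α)×2770 = 670.45
(1−α) = 670.45/954.05 = 0.7027;  α = 0.2973.
Bypass flow = 0.2973×2770 = 823.43 tonne/day.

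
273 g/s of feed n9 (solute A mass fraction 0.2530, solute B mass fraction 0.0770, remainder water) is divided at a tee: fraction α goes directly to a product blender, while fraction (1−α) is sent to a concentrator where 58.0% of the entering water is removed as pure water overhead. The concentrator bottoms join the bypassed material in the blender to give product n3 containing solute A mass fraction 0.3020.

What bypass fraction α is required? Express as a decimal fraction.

0.582

All 273×0.253 = 69.069 g/s of solute A reaches n3, so n3 = 69.069/0.302 = 228.71 g/s and vapour = 44.295 g/s.
The evaporator receives (1−α)·273 of feed at 0.670 water and removes 0.580 of that water:
0.580×0.670×(1−α)×273 = 44.295
(1−α) = 44.295/106.09 = 0.4175;  α = 0.5825.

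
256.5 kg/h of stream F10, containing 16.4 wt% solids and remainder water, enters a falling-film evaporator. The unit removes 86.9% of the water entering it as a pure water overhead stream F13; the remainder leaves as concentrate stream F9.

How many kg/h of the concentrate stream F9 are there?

70.16 kg/h

water entering = 256.5×0.836 = 214.43 kg/h; overhead removed = 0.869×214.43 = 186.34 kg/h.
Concentrate = 256.5 − 186.34 = 70.157 kg/h.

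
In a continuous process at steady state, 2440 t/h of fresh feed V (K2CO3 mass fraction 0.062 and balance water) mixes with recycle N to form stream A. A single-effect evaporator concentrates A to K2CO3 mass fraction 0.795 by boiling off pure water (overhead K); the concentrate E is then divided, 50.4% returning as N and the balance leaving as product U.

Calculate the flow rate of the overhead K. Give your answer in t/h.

2250 t/h

Overall K2CO3 balance (none leaves overhead): K2CO3 in fresh feed = K2CO3 in product, i.e. 2440×0.062 = (1−0.504)·E·0.795.
E = 151.28/(0.795×0.496) = 383.65 t/h.
Recycle N = 0.504×383.65 = 193.36 t/h.
Combined feed A = 2440 + 193.36 = 2633.4 t/h.
Overhead K = A − E = 2633.4 − 383.65 = 2249.7 t/h.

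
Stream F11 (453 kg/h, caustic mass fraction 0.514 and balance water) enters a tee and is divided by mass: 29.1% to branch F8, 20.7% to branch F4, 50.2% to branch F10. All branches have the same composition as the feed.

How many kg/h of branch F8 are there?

131.8 kg/h

Branch F8 flow = 0.291×453 = 131.82 kg/h.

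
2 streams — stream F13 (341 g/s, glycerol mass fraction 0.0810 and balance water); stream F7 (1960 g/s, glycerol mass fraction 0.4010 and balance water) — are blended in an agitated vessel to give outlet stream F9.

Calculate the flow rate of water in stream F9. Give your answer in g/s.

1487 g/s

water out = water in = 341×0.919 + 1960×0.599 = 1487.4 g/s.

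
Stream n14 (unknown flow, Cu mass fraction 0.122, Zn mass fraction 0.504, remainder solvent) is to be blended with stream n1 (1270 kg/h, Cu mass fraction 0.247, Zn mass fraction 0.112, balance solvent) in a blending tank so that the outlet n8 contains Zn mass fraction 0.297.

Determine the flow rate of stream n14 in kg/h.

Let n14 be the unknown flow. Total out = 1270 + n14.
Zn balance: 142.24 + 0.504·n14 = 0.297·(1270 + n14)
(0.504 − 0.297)·n14 = 0.297×1270 − 142.24 = 234.95
n14 = 234.95 / 0.207 = 1135 kg/h

1135 kg/h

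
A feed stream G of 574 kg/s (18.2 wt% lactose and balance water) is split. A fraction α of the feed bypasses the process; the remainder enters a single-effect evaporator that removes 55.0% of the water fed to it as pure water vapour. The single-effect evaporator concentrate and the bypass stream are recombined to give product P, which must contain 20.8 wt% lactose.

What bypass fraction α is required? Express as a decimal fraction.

0.722

All 574×0.182 = 104.47 kg/s of lactose reaches P, so P = 104.47/0.208 = 502.25 kg/s and vapour = 71.75 kg/s.
The evaporator receives (1−α)·574 of feed at 0.818 water and removes 0.550 of that water:
0.550×0.818×(1−α)×574 = 71.75
(1−α) = 71.75/258.24 = 0.2778;  α = 0.7222.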